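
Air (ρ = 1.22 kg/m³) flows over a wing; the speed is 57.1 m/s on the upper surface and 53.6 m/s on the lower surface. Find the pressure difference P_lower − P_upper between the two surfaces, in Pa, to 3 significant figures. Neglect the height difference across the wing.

236 Pa

With negligible Δh, P + ½ρv² is constant, so P_low − P_up = ½ρ(v_up² − v_low²).
ΔP = ½·1.22·(57.1² − 53.6²) = 236 Pa.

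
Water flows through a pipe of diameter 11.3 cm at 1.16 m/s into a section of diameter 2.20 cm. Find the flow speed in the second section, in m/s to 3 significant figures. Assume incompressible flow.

Mass conservation (A₁v₁ = A₂v₂) gives v₂ = 1.16 × 100/3.80 = 30.6 m/s.

v₂ ≈ 30.6 m/s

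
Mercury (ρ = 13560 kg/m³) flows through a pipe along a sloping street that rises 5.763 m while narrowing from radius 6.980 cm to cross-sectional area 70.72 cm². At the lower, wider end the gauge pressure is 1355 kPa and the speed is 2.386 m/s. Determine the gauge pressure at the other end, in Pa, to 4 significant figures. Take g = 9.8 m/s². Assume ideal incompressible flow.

P₂ ≈ 447000 Pa

Continuity gives A₁v₁ = A₂v₂, so v₂ = (153.1 cm²)/(70.72 cm²) × 2.386 m/s = 5.164 m/s.
Energy conservation along the streamline gives P₂ = P₁ − ½ρ(v₂² − v₁²) − ρg(h₂ − h₁).
P₂ = 1355000 + ½·13560·(2.386² − 5.164²) − 13560·9.8·(+5.763) = 1355000 + (-142200) − (765800) = 447000 Pa.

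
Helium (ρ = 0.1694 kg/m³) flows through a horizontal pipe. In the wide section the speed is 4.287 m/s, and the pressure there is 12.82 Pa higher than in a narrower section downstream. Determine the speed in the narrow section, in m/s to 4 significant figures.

v₂ = 13.03 m/s

With h₁ = h₂, rearranging Bernoulli gives v₂ = √(v₁² + 2ΔP/ρ).
v₂ = √(4.287² + 2·12.82/0.1694) = √(18.38 + 151.4) = 13.03 m/s.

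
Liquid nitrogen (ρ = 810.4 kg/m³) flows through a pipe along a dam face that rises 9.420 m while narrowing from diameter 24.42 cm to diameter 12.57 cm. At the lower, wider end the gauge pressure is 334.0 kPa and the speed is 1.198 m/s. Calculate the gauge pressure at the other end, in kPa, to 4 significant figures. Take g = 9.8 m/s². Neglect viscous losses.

The volume flow rate is constant, so v₂ = (A₁/A₂)v₁ = (468.4/124.1)·1.198 = 4.521 m/s.
Applying Bernoulli between the two ends and solving for P₂: P₂ = P₁ + ½ρ(v₁² − v₂²) − ρgΔh.
P₂ = 334000 + ½·810.4·(1.198² − 4.521²) − 810.4·9.8·(+9.420) = 334000 + (-7702) − (74810) = 251500 Pa.

P₂ = 251.5 kPa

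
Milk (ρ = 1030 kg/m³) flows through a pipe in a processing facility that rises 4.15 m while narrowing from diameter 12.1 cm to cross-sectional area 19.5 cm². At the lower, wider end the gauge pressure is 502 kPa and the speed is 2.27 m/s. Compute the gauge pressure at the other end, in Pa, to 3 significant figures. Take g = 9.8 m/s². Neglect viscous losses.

Continuity gives A₁v₁ = A₂v₂, so v₂ = (115 cm²)/(19.5 cm²) × 2.27 m/s = 13.4 m/s.
Applying Bernoulli between the two ends and solving for P₂: P₂ = P₁ + ½ρ(v₁² − v₂²) − ρgΔh.
P₂ = 502000 + ½·1030·(2.27² − 13.4²) − 1030·9.8·(+4.15) = 502000 + (-89600) − (41900) = 370000 Pa.

P₂ = 370000 Pa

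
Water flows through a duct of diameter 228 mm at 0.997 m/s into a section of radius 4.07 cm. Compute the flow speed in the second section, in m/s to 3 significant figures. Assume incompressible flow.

By continuity, v₂ = v₁·A₁/A₂ = 0.997·(408/52.0) = 7.82 m/s.

7.82 m/s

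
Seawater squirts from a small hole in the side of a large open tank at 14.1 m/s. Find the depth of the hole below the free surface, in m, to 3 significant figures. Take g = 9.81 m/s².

h = 10.1 m

For a small hole in a large open tank, ½v² = gh, giving h = v²/(2g).
h = 14.1²/(2·9.81) = 199/19.62 = 10.1 m.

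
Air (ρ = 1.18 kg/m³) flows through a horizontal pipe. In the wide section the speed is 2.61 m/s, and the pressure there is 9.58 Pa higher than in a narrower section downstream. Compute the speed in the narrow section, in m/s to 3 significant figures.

v₂ ≈ 4.80 m/s

Horizontal Bernoulli: P₁ + ½ρv₁² = P₂ + ½ρv₂², so v₂² = v₁² + 2(P₁ − P₂)/ρ.
v₂ = √(2.61² + 2·9.58/1.18) = √(6.81 + 16.2) = 4.80 m/s.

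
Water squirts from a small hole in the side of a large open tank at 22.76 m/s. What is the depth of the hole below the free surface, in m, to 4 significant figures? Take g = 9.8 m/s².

h ≈ 26.43 m

Torricelli: v = √(2gh), so h = v²/(2g).
h = 22.76²/(2·9.8) = 518.0/19.60 = 26.43 m.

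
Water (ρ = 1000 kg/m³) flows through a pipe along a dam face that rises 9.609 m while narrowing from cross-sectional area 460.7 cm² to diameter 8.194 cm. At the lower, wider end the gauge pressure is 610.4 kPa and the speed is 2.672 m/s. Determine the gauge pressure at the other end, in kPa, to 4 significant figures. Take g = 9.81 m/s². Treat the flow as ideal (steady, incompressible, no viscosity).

P₂ ≈ 247.2 kPa

By continuity, v₂ = v₁·A₁/A₂ = 2.672·(460.7/52.73) = 23.34 m/s.
Applying Bernoulli between the two ends and solving for P₂: P₂ = P₁ + ½ρ(v₁² − v₂²) − ρgΔh.
P₂ = 610400 + ½·1000·(2.672² − 23.34²) − 1000·9.81·(+9.609) = 610400 + (-268900) − (94260) = 247200 Pa.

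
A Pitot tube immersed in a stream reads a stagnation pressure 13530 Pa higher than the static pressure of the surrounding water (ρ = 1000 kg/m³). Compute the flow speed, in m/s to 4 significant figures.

v = 5.202 m/s

Bernoulli between the free stream and the stagnation point: ½ρv² = P_stag − P_static.
v = √(2ΔP/ρ) = √(2·13530/1000) = 5.202 m/s.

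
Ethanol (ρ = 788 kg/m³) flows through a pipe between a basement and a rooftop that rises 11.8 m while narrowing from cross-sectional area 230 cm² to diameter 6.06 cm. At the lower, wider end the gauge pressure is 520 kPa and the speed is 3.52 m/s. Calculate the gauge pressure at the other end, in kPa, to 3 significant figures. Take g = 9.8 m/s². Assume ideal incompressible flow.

P₂ ≈ 123 kPa

Continuity gives A₁v₁ = A₂v₂, so v₂ = (230 cm²)/(28.8 cm²) × 3.52 m/s = 28.1 m/s.
Energy conservation along the streamline gives P₂ = P₁ − ½ρ(v₂² − v₁²) − ρg(h₂ − h₁).
P₂ = 520000 + ½·788·(3.52² − 28.1²) − 788·9.8·(+11.8) = 520000 + (-306000) − (91100) = 123000 Pa.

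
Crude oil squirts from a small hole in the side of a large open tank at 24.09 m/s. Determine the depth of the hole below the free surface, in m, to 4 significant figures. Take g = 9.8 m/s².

Torricelli: v = √(2gh), so h = v²/(2g).
h = 24.09²/(2·9.8) = 580.3/19.60 = 29.61 m.

29.61 m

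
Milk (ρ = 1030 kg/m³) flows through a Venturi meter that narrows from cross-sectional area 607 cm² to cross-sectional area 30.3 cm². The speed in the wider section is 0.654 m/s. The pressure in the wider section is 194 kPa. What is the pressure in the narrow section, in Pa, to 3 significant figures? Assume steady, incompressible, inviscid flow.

P₂ = 106000 Pa

Mass conservation (A₁v₁ = A₂v₂) gives v₂ = 0.654 × 607/30.3 = 13.1 m/s.
Along the horizontal streamline, P + ½ρv² is constant.
P₂ = P₁ − ½ρ(v₂² − v₁²) = 194000 − ½·1030·(13.1² − 0.654²) = 194000 − 88200 = 106000 Pa.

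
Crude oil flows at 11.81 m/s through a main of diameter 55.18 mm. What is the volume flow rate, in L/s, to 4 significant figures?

28.24 L/s

Q = A·v = 0.002391 m² × 11.81 m/s = 0.02824 m³/s.
Converting: 0.02824 m³/s × 1000 = 28.24 L/s.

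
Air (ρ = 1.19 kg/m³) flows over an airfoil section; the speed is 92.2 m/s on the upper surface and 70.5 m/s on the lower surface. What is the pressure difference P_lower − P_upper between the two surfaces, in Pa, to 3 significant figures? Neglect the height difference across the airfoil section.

Bernoulli (same height): P_lower − P_upper = ½ρ(v_upper² − v_lower²).
ΔP = ½·1.19·(92.2² − 70.5²) = 2100 Pa.

ΔP ≈ 2100 Pa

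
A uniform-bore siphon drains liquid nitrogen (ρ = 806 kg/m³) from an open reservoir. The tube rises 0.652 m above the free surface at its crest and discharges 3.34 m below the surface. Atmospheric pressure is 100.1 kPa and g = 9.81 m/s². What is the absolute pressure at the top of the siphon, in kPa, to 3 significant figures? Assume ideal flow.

P_top ≈ 68.5 kPa

Bernoulli surface→outlet gives ½v² = g·h_out, so v = √(2·9.81·3.34) = 8.10 m/s.
Continuity keeps v the same throughout the tube; from surface to crest, P_atm + 0 = P_top + ½ρv² + ρg·h_top.
P_top = 100100 − ½·806·8.10² − 806·9.81·0.652 = 68500 Pa.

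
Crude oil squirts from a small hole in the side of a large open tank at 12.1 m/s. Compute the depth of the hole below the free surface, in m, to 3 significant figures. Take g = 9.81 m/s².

h ≈ 7.46 m

Inverting v = √(2gh) gives h = v² / 2g.
h = 12.1²/(2·9.81) = 146/19.62 = 7.46 m.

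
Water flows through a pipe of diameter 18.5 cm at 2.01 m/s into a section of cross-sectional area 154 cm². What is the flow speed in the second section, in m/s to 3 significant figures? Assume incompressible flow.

3.51 m/s

Continuity gives A₁v₁ = A₂v₂, so v₂ = (269 cm²)/(154 cm²) × 2.01 m/s = 3.51 m/s.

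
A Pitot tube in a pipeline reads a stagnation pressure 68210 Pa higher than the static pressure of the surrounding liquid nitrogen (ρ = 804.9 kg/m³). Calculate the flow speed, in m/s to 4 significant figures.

v = 13.02 m/s

At the stagnation point the flow is brought to rest, so Bernoulli gives P_stag − P_static = ½ρv².
v = √(2ΔP/ρ) = √(2·68210/804.9) = 13.02 m/s.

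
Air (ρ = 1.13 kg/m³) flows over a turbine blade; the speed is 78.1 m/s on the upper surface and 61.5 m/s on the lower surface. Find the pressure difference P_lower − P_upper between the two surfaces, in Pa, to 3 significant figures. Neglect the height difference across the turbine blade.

ΔP ≈ 1310 Pa

The pressure is lower where the speed is higher: ΔP = ½ρ(v_up² − v_low²).
ΔP = ½·1.13·(78.1² − 61.5²) = 1310 Pa.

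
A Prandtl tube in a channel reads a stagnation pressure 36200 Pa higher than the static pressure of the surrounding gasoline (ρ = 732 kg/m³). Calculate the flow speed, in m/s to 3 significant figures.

The dynamic pressure equals the rise in static pressure at the stagnation point: ΔP = ½ρv².
v = √(2ΔP/ρ) = √(2·36200/732) = 9.95 m/s.

v ≈ 9.95 m/s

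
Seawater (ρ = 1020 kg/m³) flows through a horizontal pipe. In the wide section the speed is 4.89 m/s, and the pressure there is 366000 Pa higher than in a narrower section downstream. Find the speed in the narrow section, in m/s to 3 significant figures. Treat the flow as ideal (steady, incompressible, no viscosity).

v₂ ≈ 27.2 m/s

With h₁ = h₂, rearranging Bernoulli gives v₂ = √(v₁² + 2ΔP/ρ).
v₂ = √(4.89² + 2·366000/1020) = √(23.9 + 718) = 27.2 m/s.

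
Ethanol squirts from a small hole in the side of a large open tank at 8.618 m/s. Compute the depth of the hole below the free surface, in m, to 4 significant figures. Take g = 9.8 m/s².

For a small hole in a large open tank, ½v² = gh, giving h = v²/(2g).
h = 8.618²/(2·9.8) = 74.27/19.60 = 3.789 m.

3.789 m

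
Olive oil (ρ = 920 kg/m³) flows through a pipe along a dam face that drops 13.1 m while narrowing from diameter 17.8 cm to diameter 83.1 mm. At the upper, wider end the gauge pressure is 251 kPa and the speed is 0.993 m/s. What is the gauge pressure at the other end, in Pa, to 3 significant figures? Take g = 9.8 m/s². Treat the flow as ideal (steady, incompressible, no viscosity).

Mass conservation (A₁v₁ = A₂v₂) gives v₂ = 0.993 × 249/54.2 = 4.56 m/s.
Bernoulli: P₁ + ½ρv₁² + ρg h₁ = P₂ + ½ρv₂² + ρg h₂, so P₂ = P₁ + ½ρ(v₁² − v₂²) − ρg(h₂ − h₁).
P₂ = 251000 + ½·920·(0.993² − 4.56²) − 920·9.8·(−13.1) = 251000 + (-9090) − (-118000) = 360000 Pa.

P₂ ≈ 360000 Pa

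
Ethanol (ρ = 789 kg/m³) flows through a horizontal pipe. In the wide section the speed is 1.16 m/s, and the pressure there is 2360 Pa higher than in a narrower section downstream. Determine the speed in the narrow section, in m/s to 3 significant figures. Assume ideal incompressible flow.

v₂ ≈ 2.71 m/s

Horizontal Bernoulli: P₁ + ½ρv₁² = P₂ + ½ρv₂², so v₂² = v₁² + 2(P₁ − P₂)/ρ.
v₂ = √(1.16² + 2·2360/789) = √(1.35 + 5.98) = 2.71 m/s.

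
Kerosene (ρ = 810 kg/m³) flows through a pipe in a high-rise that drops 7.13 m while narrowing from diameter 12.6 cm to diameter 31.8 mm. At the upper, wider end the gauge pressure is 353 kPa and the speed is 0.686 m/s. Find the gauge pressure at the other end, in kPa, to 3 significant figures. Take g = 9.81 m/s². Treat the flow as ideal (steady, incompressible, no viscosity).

Continuity gives A₁v₁ = A₂v₂, so v₂ = (125 cm²)/(7.94 cm²) × 0.686 m/s = 10.8 m/s.
Bernoulli: P₁ + ½ρv₁² + ρg h₁ = P₂ + ½ρv₂² + ρg h₂, so P₂ = P₁ + ½ρ(v₁² − v₂²) − ρg(h₂ − h₁).
P₂ = 353000 + ½·810·(0.686² − 10.8²) − 810·9.81·(−7.13) = 353000 + (-46800) − (-56700) = 363000 Pa.

P₂ ≈ 363 kPa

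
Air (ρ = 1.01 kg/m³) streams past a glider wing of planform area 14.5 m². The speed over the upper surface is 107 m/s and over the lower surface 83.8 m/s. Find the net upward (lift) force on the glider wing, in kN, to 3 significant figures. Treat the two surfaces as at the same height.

The faster flow above has the lower pressure; Bernoulli (same height) gives ΔP = ½ρ(v_up² − v_low²).
ΔP = ½·1.01·(107² − 83.8²) = 2240 Pa.
Lift = ΔP · A = 2240 × 14.5 = 32400 N.

F = 32.4 kN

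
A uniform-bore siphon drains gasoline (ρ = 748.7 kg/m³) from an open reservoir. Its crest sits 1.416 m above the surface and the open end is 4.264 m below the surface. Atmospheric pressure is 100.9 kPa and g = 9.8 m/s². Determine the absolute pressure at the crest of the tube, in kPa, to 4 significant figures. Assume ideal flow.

The outlet speed comes from Torricelli: v = √(2g·4.264) = 9.142 m/s.
The bore is uniform, so the speed at the crest is the same v. Bernoulli surface→crest: P_atm = P_top + ½ρv² + ρg·h_top.
P_top = 100900 − ½·748.7·9.142² − 748.7·9.8·1.416 = 59220 Pa.

P_top = 59.22 kPa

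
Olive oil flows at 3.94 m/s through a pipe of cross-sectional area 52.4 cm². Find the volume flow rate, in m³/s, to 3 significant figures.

Q ≈ 0.0206 m³/s

Q = A·v = 0.00524 m² × 3.94 m/s = 0.0206 m³/s.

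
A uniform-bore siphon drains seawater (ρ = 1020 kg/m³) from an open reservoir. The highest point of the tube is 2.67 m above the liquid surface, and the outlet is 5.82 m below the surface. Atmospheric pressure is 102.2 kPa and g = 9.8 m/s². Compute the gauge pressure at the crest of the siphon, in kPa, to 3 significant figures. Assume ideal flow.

-84.9 kPa

From the surface to the outlet (both open to atmosphere, surface at rest): v = √(2g·h_out) = √(2·9.8·5.82) = 10.7 m/s.
The bore is uniform, so the speed at the crest is the same v. Bernoulli surface→crest: P_atm = P_top + ½ρv² + ρg·h_top.
P_top = 102200 − ½·1020·10.7² − 1020·9.8·2.67 = 17300 Pa. So P_gauge = P_top − P_atm = -84900 Pa.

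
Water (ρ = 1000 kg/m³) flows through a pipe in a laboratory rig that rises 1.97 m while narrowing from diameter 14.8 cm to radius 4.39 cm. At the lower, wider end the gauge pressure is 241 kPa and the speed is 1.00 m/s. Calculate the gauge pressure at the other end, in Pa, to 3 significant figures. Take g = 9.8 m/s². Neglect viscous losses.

P₂ ≈ 218000 Pa

Mass conservation (A₁v₁ = A₂v₂) gives v₂ = 1.00 × 172/60.5 = 2.84 m/s.
Applying Bernoulli between the two ends and solving for P₂: P₂ = P₁ + ½ρ(v₁² − v₂²) − ρgΔh.
P₂ = 241000 + ½·1000·(1.00² − 2.84²) − 1000·9.8·(+1.97) = 241000 + (-3540) − (19300) = 218000 Pa.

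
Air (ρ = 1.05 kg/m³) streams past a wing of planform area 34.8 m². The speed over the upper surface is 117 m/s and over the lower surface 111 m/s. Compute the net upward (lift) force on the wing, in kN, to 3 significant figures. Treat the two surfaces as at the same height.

From P + ½ρv² = const at equal height, P_low − P_up = ½ρ(v_up² − v_low²).
ΔP = ½·1.05·(117² − 111²) = 718 Pa.
Lift = ΔP · A = 718 × 34.8 = 25000 N.

F ≈ 25.0 kN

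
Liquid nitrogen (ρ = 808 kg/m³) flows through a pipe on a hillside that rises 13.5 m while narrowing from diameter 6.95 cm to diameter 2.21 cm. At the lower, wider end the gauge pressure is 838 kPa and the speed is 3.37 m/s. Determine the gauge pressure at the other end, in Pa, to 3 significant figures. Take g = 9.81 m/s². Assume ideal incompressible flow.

287000 Pa

Continuity gives A₁v₁ = A₂v₂, so v₂ = (37.9 cm²)/(3.84 cm²) × 3.37 m/s = 33.3 m/s.
Applying Bernoulli between the two ends and solving for P₂: P₂ = P₁ + ½ρ(v₁² − v₂²) − ρgΔh.
P₂ = 838000 + ½·808·(3.37² − 33.3²) − 808·9.81·(+13.5) = 838000 + (-444000) − (107000) = 287000 Pa.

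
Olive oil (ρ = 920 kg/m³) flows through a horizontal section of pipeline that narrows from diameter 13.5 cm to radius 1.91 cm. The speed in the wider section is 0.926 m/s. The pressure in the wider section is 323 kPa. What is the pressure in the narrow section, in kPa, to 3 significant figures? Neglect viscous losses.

P₂ = 262 kPa

By continuity, v₂ = v₁·A₁/A₂ = 0.926·(143/11.5) = 11.6 m/s.
The pipe is horizontal, so Bernoulli reduces to P₁ + ½ρv₁² = P₂ + ½ρv₂².
P₂ = P₁ − ½ρ(v₂² − v₁²) = 323000 − ½·920·(11.6² − 0.926²) = 323000 − 61100 = 262000 Pa.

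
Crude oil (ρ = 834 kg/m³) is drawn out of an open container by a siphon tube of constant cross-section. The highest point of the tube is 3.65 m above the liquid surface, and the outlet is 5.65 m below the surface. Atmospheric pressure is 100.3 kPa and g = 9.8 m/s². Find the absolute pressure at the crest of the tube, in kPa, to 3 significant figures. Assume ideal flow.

From the surface to the outlet (both open to atmosphere, surface at rest): v = √(2g·h_out) = √(2·9.8·5.65) = 10.5 m/s.
With constant cross-section the crest speed equals v; applying Bernoulli from the surface up to the crest, P_top = P_atm − ½ρv² − ρg·h_top.
P_top = 100300 − ½·834·10.5² − 834·9.8·3.65 = 24300 Pa.

P_top ≈ 24.3 kPa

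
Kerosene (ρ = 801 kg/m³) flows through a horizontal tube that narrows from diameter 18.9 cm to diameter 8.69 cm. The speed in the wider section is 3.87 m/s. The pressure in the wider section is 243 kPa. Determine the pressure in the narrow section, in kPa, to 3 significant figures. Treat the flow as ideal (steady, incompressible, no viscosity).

P₂ ≈ 115 kPa

Mass conservation (A₁v₁ = A₂v₂) gives v₂ = 3.87 × 281/59.3 = 18.3 m/s.
Bernoulli (h₁ = h₂): P₁ − P₂ = ½ρ(v₂² − v₁²).
P₂ = P₁ − ½ρ(v₂² − v₁²) = 243000 − ½·801·(18.3² − 3.87²) = 243000 − 128000 = 115000 Pa.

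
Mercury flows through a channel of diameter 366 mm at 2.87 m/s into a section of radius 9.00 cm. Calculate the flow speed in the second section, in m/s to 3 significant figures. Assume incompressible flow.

v₂ ≈ 11.9 m/s

Continuity gives A₁v₁ = A₂v₂, so v₂ = (1050 cm²)/(254 cm²) × 2.87 m/s = 11.9 m/s.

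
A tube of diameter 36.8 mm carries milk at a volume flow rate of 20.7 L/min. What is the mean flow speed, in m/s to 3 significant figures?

0.324 m/s

Q = 20.7 L/min = 0.000345 m³/s.
v = Q/A = 0.000345 / 0.00106 = 0.324 m/s.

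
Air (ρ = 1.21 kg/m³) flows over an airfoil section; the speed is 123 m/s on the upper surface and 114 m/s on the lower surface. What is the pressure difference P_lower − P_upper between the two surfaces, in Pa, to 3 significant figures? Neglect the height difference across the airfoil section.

ΔP ≈ 1290 Pa

The pressure is lower where the speed is higher: ΔP = ½ρ(v_up² − v_low²).
ΔP = ½·1.21·(123² − 114²) = 1290 Pa.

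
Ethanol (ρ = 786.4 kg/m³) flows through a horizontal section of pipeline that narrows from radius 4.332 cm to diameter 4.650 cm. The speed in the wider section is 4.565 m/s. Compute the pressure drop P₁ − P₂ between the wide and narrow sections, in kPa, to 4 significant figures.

ΔP ≈ 90.56 kPa

The volume flow rate is constant, so v₂ = (A₁/A₂)v₁ = (58.96/16.98)·4.565 = 15.85 m/s.
The pipe is horizontal, so Bernoulli reduces to P₁ + ½ρv₁² = P₂ + ½ρv₂².
P₁ − P₂ = ½·786.4·(15.85² − 4.565²) = ½·786.4·230.3 = 90560 Pa.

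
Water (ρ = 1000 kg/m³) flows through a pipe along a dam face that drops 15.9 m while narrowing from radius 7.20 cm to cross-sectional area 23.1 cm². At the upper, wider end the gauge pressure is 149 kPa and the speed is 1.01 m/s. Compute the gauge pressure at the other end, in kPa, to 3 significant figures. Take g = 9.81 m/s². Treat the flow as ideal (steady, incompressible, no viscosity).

P₂ = 280 kPa

Continuity gives A₁v₁ = A₂v₂, so v₂ = (163 cm²)/(23.1 cm²) × 1.01 m/s = 7.12 m/s.
Applying Bernoulli between the two ends and solving for P₂: P₂ = P₁ + ½ρ(v₁² − v₂²) − ρgΔh.
P₂ = 149000 + ½·1000·(1.01² − 7.12²) − 1000·9.81·(−15.9) = 149000 + (-24800) − (-156000) = 280000 Pa.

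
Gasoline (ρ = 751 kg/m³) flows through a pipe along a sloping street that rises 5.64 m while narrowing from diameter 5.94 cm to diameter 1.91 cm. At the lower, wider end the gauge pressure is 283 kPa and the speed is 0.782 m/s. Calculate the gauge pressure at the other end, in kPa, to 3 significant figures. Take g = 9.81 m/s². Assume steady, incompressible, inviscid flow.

P₂ ≈ 220 kPa

By continuity, v₂ = v₁·A₁/A₂ = 0.782·(27.7/2.87) = 7.56 m/s.
Bernoulli: P₁ + ½ρv₁² + ρg h₁ = P₂ + ½ρv₂² + ρg h₂, so P₂ = P₁ + ½ρ(v₁² − v₂²) − ρg(h₂ − h₁).
P₂ = 283000 + ½·751·(0.782² − 7.56²) − 751·9.81·(+5.64) = 283000 + (-21300) − (41600) = 220000 Pa.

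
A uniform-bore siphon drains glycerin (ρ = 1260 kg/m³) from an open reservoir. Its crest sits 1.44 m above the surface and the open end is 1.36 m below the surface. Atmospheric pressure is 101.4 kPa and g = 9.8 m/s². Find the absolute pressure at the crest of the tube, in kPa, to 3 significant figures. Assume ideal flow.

P_top ≈ 66.8 kPa

The outlet speed comes from Torricelli: v = √(2g·1.36) = 5.16 m/s.
The bore is uniform, so the speed at the crest is the same v. Bernoulli surface→crest: P_atm = P_top + ½ρv² + ρg·h_top.
P_top = 101400 − ½·1260·5.16² − 1260·9.8·1.44 = 66800 Pa.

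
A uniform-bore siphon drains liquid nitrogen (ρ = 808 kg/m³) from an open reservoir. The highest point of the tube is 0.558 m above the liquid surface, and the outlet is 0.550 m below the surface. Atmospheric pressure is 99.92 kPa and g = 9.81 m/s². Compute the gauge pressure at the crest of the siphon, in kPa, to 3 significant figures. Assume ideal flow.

Bernoulli surface→outlet gives ½v² = g·h_out, so v = √(2·9.81·0.550) = 3.28 m/s.
The bore is uniform, so the speed at the crest is the same v. Bernoulli surface→crest: P_atm = P_top + ½ρv² + ρg·h_top.
P_top = 99920 − ½·808·3.28² − 808·9.81·0.558 = 91100 Pa. So P_gauge = P_top − P_atm = -8780 Pa.

P_gauge ≈ -8.78 kPa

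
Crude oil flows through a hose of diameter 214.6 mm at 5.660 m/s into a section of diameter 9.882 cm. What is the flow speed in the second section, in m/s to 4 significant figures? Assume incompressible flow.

v₂ ≈ 26.69 m/s

The volume flow rate is constant, so v₂ = (A₁/A₂)v₁ = (361.7/76.70)·5.660 = 26.69 m/s.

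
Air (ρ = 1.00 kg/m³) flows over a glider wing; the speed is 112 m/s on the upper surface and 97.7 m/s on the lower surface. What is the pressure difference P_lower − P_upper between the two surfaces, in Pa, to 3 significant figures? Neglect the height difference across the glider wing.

Bernoulli (same height): P_lower − P_upper = ½ρ(v_upper² − v_lower²).
ΔP = ½·1.00·(112² − 97.7²) = 1500 Pa.

ΔP = 1500 Pa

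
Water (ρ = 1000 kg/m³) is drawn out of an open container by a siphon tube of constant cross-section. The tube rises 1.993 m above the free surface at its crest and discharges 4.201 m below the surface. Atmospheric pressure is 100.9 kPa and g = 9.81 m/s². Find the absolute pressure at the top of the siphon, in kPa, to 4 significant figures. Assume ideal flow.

40.14 kPa

Bernoulli surface→outlet gives ½v² = g·h_out, so v = √(2·9.81·4.201) = 9.079 m/s.
With constant cross-section the crest speed equals v; applying Bernoulli from the surface up to the crest, P_top = P_atm − ½ρv² − ρg·h_top.
P_top = 100900 − ½·1000·9.079² − 1000·9.81·1.993 = 40140 Pa.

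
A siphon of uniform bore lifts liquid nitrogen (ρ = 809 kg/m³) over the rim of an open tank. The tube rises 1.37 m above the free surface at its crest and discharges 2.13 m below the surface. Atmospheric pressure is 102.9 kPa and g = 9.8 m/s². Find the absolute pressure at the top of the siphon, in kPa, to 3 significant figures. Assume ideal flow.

75.2 kPa

The outlet speed comes from Torricelli: v = √(2g·2.13) = 6.46 m/s.
The bore is uniform, so the speed at the crest is the same v. Bernoulli surface→crest: P_atm = P_top + ½ρv² + ρg·h_top.
P_top = 102900 − ½·809·6.46² − 809·9.8·1.37 = 75200 Pa.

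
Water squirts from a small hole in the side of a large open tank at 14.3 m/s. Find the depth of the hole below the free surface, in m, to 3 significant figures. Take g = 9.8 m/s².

Torricelli: v = √(2gh), so h = v²/(2g).
h = 14.3²/(2·9.8) = 204/19.60 = 10.4 m.

10.4 m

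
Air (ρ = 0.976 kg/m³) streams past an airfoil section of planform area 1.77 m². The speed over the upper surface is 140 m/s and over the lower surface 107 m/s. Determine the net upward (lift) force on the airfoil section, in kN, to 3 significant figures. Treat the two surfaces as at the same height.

F ≈ 7.04 kN

The faster flow above has the lower pressure; Bernoulli (same height) gives ΔP = ½ρ(v_up² − v_low²).
ΔP = ½·0.976·(140² − 107²) = 3980 Pa.
Lift = ΔP · A = 3980 × 1.77 = 7040 N.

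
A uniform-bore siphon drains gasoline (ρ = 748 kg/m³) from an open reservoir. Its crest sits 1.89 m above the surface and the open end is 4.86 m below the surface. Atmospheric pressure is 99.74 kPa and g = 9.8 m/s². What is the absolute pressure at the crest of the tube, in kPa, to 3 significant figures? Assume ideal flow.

Bernoulli surface→outlet gives ½v² = g·h_out, so v = √(2·9.8·4.86) = 9.76 m/s.
The bore is uniform, so the speed at the crest is the same v. Bernoulli surface→crest: P_atm = P_top + ½ρv² + ρg·h_top.
P_top = 99740 − ½·748·9.76² − 748·9.8·1.89 = 50300 Pa.

P_top = 50.3 kPa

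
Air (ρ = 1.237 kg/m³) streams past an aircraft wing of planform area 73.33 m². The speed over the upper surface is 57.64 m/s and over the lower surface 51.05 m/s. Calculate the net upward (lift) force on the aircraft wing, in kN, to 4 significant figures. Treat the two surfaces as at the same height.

F ≈ 32.49 kN

With equal heights on the two surfaces, Bernoulli gives P_lower − P_upper = ½ρ(v_upper² − v_lower²).
ΔP = ½·1.237·(57.64² − 51.05²) = 443.0 Pa.
Lift = ΔP · A = 443.0 × 73.33 = 32490 N.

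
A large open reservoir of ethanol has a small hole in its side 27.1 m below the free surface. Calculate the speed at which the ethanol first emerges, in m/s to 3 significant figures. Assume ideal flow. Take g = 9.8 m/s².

The surface is effectively still and both ends are open, so ½v² = gh and v = √(2·9.8·27.1) = 23.0 m/s.

23.0 m/s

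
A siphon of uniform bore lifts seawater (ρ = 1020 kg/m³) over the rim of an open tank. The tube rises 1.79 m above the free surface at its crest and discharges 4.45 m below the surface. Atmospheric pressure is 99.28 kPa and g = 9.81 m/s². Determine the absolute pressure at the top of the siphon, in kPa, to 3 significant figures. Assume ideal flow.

The outlet speed comes from Torricelli: v = √(2g·4.45) = 9.34 m/s.
With constant cross-section the crest speed equals v; applying Bernoulli from the surface up to the crest, P_top = P_atm − ½ρv² − ρg·h_top.
P_top = 99280 − ½·1020·9.34² − 1020·9.81·1.79 = 36800 Pa.

P_top ≈ 36.8 kPa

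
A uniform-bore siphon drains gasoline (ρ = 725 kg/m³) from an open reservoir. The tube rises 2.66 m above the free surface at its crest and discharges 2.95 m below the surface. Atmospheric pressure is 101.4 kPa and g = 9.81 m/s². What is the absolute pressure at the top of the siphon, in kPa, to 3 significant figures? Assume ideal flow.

P_top ≈ 61.5 kPa

From the surface to the outlet (both open to atmosphere, surface at rest): v = √(2g·h_out) = √(2·9.81·2.95) = 7.61 m/s.
With constant cross-section the crest speed equals v; applying Bernoulli from the surface up to the crest, P_top = P_atm − ½ρv² − ρg·h_top.
P_top = 101400 − ½·725·7.61² − 725·9.81·2.66 = 61500 Pa.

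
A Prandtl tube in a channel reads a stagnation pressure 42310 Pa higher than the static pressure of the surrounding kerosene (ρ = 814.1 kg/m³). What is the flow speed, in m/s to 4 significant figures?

v ≈ 10.20 m/s

At the stagnation point the flow is brought to rest, so Bernoulli gives P_stag − P_static = ½ρv².
v = √(2ΔP/ρ) = √(2·42310/814.1) = 10.20 m/s.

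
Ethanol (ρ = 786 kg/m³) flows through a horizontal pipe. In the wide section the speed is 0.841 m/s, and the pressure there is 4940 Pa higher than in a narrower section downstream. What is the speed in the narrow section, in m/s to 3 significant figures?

Horizontal Bernoulli: P₁ + ½ρv₁² = P₂ + ½ρv₂², so v₂² = v₁² + 2(P₁ − P₂)/ρ.
v₂ = √(0.841² + 2·4940/786) = √(0.707 + 12.6) = 3.64 m/s.

v₂ ≈ 3.64 m/s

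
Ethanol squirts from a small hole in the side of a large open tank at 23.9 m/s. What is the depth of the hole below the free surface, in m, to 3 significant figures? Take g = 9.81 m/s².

h ≈ 29.1 m

Inverting v = √(2gh) gives h = v² / 2g.
h = 23.9²/(2·9.81) = 571/19.62 = 29.1 m.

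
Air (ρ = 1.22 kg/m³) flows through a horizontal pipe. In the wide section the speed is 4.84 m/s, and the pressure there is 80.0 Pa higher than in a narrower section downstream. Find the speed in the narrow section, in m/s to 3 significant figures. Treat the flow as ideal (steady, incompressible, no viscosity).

Horizontal Bernoulli: P₁ + ½ρv₁² = P₂ + ½ρv₂², so v₂² = v₁² + 2(P₁ − P₂)/ρ.
v₂ = √(4.84² + 2·80.0/1.22) = √(23.4 + 131) = 12.4 m/s.

v₂ ≈ 12.4 m/s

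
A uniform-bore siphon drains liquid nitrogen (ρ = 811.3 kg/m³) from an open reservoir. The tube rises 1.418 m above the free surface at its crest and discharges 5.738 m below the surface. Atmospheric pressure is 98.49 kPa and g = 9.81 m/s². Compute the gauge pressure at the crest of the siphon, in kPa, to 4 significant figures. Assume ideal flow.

P_gauge ≈ -56.95 kPa

From the surface to the outlet (both open to atmosphere, surface at rest): v = √(2g·h_out) = √(2·9.81·5.738) = 10.61 m/s.
With constant cross-section the crest speed equals v; applying Bernoulli from the surface up to the crest, P_top = P_atm − ½ρv² − ρg·h_top.
P_top = 98490 − ½·811.3·10.61² − 811.3·9.81·1.418 = 41540 Pa. So P_gauge = P_top − P_atm = -56950 Pa.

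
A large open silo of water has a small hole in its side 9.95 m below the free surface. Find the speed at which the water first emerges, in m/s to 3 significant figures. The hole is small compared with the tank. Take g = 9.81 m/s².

v = 14.0 m/s

Bernoulli from surface to hole (P equal, v_surface ≈ 0): v = √(2gh) = √(2×9.81×9.95) = 14.0 m/s.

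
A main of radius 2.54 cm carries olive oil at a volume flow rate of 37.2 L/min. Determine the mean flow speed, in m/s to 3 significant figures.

Q = 37.2 L/min = 0.000620 m³/s.
v = Q/A = 0.000620 / 0.00203 = 0.306 m/s.

v = 0.306 m/s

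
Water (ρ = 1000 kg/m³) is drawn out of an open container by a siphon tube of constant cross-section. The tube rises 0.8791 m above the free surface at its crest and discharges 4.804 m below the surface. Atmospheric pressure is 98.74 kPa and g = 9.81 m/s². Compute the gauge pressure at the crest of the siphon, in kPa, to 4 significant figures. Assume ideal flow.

The outlet speed comes from Torricelli: v = √(2g·4.804) = 9.708 m/s.
Continuity keeps v the same throughout the tube; from surface to crest, P_atm + 0 = P_top + ½ρv² + ρg·h_top.
P_top = 98740 − ½·1000·9.708² − 1000·9.81·0.8791 = 42990 Pa. So P_gauge = P_top − P_atm = -55750 Pa.

P_gauge ≈ -55.75 kPa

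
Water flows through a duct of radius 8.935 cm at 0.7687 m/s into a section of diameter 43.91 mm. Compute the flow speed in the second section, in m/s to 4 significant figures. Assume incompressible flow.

v₂ ≈ 12.73 m/s

Mass conservation (A₁v₁ = A₂v₂) gives v₂ = 0.7687 × 250.8/15.14 = 12.73 m/s.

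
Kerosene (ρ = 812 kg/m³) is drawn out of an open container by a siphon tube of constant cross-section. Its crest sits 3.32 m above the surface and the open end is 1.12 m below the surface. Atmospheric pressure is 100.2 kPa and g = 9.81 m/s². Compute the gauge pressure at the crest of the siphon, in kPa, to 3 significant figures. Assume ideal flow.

Bernoulli surface→outlet gives ½v² = g·h_out, so v = √(2·9.81·1.12) = 4.69 m/s.
With constant cross-section the crest speed equals v; applying Bernoulli from the surface up to the crest, P_top = P_atm − ½ρv² − ρg·h_top.
P_top = 100200 − ½·812·4.69² − 812·9.81·3.32 = 64800 Pa. So P_gauge = P_top − P_atm = -35400 Pa.

P_gauge = -35.4 kPa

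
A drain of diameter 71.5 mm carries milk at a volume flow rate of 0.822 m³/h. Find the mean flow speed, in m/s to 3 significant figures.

v ≈ 0.0569 m/s

Q = 0.822 m³/h = 0.000228 m³/s.
v = Q/A = 0.000228 / 0.00402 = 0.0569 m/s.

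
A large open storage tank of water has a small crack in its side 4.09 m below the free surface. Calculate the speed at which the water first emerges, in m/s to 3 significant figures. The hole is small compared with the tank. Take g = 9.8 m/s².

With the surface at rest and both surface and jet at atmospheric pressure, Bernoulli gives ρg h = ½ρv², so v = √(2gh) = √(2·9.8·4.09) = 8.95 m/s.

v ≈ 8.95 m/s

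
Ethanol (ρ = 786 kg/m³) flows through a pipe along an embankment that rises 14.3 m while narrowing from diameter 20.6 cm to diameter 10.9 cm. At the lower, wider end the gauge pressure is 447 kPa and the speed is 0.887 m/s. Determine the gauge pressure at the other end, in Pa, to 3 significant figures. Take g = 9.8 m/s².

Mass conservation (A₁v₁ = A₂v₂) gives v₂ = 0.887 × 333/93.3 = 3.17 m/s.
Bernoulli: P₁ + ½ρv₁² + ρg h₁ = P₂ + ½ρv₂² + ρg h₂, so P₂ = P₁ + ½ρ(v₁² − v₂²) − ρg(h₂ − h₁).
P₂ = 447000 + ½·786·(0.887² − 3.17²) − 786·9.8·(+14.3) = 447000 + (-3640) − (110000) = 333000 Pa.

P₂ = 333000 Pa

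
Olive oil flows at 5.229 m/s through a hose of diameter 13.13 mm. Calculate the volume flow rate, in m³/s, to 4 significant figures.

Q ≈ 0.0007080 m³/s

Q = A·v = 0.0001354 m² × 5.229 m/s = 0.0007080 m³/s.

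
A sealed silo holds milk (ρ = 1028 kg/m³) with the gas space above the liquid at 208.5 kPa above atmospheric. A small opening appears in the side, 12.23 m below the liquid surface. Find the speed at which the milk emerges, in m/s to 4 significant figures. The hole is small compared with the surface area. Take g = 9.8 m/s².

v ≈ 25.40 m/s

Take point 1 at the surface (v₁ ≈ 0) and point 2 at the hole (at atmospheric pressure). Bernoulli: P₁ + ρg h = P_atm + ½ρv₂².
With P₁ − P_atm = 208500 Pa, v₂ = √(2gh + 2ΔP/ρ) = √(2·9.8·12.23 + 2·208500/1028) = 25.40 m/s.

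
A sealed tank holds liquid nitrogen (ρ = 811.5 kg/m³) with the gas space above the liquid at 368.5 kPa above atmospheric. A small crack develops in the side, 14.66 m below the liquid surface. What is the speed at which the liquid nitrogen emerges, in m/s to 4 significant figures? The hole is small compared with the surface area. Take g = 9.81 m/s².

34.58 m/s

Take point 1 at the surface (v₁ ≈ 0) and point 2 at the hole (at atmospheric pressure). Bernoulli: P₁ + ρg h = P_atm + ½ρv₂².
With P₁ − P_atm = 368500 Pa, v₂ = √(2gh + 2ΔP/ρ) = √(2·9.81·14.66 + 2·368500/811.5) = 34.58 m/s.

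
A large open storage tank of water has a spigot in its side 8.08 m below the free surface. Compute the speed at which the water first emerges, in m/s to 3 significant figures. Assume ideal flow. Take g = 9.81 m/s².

With the surface at rest and both surface and jet at atmospheric pressure, Bernoulli gives ρg h = ½ρv², so v = √(2gh) = √(2·9.81·8.08) = 12.6 m/s.

12.6 m/s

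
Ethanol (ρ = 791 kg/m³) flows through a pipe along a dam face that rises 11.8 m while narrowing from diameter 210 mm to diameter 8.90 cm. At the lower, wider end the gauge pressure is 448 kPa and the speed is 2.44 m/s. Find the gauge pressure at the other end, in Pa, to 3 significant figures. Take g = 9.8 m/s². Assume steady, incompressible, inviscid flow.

Continuity gives A₁v₁ = A₂v₂, so v₂ = (346 cm²)/(62.2 cm²) × 2.44 m/s = 13.6 m/s.
Applying Bernoulli between the two ends and solving for P₂: P₂ = P₁ + ½ρ(v₁² − v₂²) − ρgΔh.
P₂ = 448000 + ½·791·(2.44² − 13.6²) − 791·9.8·(+11.8) = 448000 + (-70600) − (91500) = 286000 Pa.

286000 Pa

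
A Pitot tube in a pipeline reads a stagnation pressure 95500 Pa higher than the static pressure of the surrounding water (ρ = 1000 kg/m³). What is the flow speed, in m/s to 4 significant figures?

v ≈ 13.82 m/s

The dynamic pressure equals the rise in static pressure at the stagnation point: ΔP = ½ρv².
v = √(2ΔP/ρ) = √(2·95500/1000) = 13.82 m/s.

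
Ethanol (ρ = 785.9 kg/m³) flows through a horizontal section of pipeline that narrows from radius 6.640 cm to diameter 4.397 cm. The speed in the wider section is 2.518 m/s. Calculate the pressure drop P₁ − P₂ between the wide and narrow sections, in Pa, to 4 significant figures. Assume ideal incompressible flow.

ΔP ≈ 204800 Pa

Continuity gives A₁v₁ = A₂v₂, so v₂ = (138.5 cm²)/(15.18 cm²) × 2.518 m/s = 22.97 m/s.
With no height change, Bernoulli's equation is P₁ + ½ρv₁² = P₂ + ½ρv₂².
P₁ − P₂ = ½·785.9·(22.97² − 2.518²) = ½·785.9·521.2 = 204800 Pa.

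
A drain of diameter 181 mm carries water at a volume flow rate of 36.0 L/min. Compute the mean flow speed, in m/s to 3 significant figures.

v ≈ 0.0233 m/s

Q = 36.0 L/min = 0.000600 m³/s.
v = Q/A = 0.000600 / 0.0257 = 0.0233 m/s.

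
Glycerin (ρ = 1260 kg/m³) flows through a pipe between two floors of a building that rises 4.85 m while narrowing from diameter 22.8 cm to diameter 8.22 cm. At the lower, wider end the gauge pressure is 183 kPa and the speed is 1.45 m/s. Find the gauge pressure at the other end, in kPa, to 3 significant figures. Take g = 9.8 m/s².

46.0 kPa

Continuity gives A₁v₁ = A₂v₂, so v₂ = (408 cm²)/(53.1 cm²) × 1.45 m/s = 11.2 m/s.
Applying Bernoulli between the two ends and solving for P₂: P₂ = P₁ + ½ρ(v₁² − v₂²) − ρgΔh.
P₂ = 183000 + ½·1260·(1.45² − 11.2²) − 1260·9.8·(+4.85) = 183000 + (-77100) − (59900) = 46000 Pa.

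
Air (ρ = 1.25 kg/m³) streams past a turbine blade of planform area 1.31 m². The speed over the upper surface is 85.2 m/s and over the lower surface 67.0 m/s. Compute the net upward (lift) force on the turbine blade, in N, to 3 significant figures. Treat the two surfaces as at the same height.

From P + ½ρv² = const at equal height, P_low − P_up = ½ρ(v_up² − v_low²).
ΔP = ½·1.25·(85.2² − 67.0²) = 1730 Pa.
Lift = ΔP · A = 1730 × 1.31 = 2270 N.

2270 N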